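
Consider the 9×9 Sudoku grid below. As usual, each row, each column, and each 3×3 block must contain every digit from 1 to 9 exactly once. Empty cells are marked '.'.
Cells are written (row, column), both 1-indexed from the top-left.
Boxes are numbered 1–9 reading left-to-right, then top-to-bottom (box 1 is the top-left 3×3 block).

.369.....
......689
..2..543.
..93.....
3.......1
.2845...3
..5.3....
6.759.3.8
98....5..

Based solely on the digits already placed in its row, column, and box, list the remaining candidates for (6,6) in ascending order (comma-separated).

Row 6 already contains {2, 3, 4, 5, 8}.
Column 6 already contains {5}.
Its 3×3 block (box 5) already contains {3, 4, 5}.
Removing those from 1–9 leaves {1, 6, 7, 9} as the candidates for (6,6).

1,6,7,9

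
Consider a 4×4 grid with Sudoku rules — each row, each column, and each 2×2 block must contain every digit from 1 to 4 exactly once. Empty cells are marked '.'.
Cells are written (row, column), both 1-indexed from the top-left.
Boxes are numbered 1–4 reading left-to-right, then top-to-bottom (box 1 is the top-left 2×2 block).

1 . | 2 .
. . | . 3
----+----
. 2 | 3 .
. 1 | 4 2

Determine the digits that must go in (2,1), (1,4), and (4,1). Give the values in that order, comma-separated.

For (2,1):
  Consider where 2 can go in row 2.
  (2,2) is out (column 2 already has a 2).
  (2,3) is out (column 3 already has a 2).
  So the only cell in row 2 that can hold 2 is (2,1).
  So (2,1) = 2.
For (1,4):
  Row 1 already contains {1, 2}.
  Column 4 already contains {2, 3}.
  Its 2×2 block (box 2) already contains {2, 3}.
  The only value from 1–4 not eliminated is 4, so (1,4) = 4.
For (4,1):
  Row 4 already contains {1, 2, 4}.
  Column 1 already contains {1}.
  Its 2×2 block (box 3) already contains {1, 2}.
  The only value from 1–4 not eliminated is 3, so (4,1) = 3.

2,4,3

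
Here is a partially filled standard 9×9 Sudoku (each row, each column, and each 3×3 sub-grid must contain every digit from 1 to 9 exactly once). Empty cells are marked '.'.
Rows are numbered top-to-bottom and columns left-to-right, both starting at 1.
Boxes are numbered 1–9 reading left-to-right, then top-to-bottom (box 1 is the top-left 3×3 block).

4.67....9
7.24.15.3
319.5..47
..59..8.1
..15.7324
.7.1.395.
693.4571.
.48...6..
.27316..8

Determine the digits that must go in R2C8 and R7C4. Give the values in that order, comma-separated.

For R2C8:
  Consider where 6 can go in box 3.
  R1C7 is out (row 1 already has a 6).
  R1C8 is out (row 1 already has a 6).
  R3C7 is out (column 7 already has a 6).
  So the only cell in box 3 that can hold 6 is R2C8.
  So R2C8 = 6.
For R7C4:
  Consider where 8 can go in row 7.
  R7C9 is out (column 9 already has a 8).
  So the only cell in row 7 that can hold 8 is R7C4.
  So R7C4 = 8.

6,8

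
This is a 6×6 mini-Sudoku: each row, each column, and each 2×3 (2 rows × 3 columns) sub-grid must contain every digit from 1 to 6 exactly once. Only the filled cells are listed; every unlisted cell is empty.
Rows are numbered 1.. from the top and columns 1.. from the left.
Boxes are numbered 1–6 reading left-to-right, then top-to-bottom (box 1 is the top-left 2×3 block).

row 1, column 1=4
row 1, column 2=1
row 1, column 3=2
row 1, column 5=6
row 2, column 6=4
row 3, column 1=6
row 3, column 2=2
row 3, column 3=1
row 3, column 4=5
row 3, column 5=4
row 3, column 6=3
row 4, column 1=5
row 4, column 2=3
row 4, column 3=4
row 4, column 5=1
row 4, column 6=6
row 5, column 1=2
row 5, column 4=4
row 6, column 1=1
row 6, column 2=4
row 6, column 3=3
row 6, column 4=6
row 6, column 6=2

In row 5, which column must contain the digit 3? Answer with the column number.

Consider where 3 can go in row 5.
row 5, column 2 is out (column 2 already has a 3).
row 5, column 3 is out (column 3 already has a 3).
row 5, column 6 is out (column 6 already has a 3).
So the only cell in row 5 that can hold 3 is row 5, column 5.
That is column 5.

5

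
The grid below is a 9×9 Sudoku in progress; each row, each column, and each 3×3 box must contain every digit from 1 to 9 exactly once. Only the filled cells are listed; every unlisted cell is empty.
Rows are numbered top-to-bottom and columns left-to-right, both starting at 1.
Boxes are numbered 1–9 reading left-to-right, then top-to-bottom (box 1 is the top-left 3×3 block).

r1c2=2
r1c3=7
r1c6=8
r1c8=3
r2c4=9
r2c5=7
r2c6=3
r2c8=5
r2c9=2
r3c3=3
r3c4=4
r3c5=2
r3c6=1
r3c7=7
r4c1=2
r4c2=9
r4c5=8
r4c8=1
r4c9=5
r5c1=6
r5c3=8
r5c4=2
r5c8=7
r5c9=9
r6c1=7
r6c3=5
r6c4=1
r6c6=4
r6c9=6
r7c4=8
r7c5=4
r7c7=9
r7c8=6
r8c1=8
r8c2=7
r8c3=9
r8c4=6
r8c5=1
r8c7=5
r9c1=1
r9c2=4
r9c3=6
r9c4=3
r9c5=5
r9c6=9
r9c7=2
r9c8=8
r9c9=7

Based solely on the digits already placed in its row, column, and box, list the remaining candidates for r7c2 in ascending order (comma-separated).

Row 7 already contains {4, 6, 8, 9}.
Column 2 already contains {2, 4, 7, 9}.
Its 3×3 block (box 7) already contains {1, 4, 6, 7, 8, 9}.
Removing those from 1–9 leaves {3, 5} as the candidates for r7c2.

3,5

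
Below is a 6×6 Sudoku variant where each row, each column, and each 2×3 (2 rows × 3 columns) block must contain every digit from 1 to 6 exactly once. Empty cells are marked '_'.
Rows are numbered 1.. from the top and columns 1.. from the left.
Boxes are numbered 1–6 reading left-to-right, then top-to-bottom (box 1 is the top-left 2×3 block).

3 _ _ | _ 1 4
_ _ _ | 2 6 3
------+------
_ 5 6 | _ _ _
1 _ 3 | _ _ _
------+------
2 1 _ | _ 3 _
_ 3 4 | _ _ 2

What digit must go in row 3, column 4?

3

Cell row 3, column 4 itself could take any of {1, 3, 4} by direct elimination.
Consider where 3 can go in row 3.
row 3, column 1 is out (column 1 already has a 3).
row 3, column 5 is out (column 5 already has a 3).
row 3, column 6 is out (column 6 already has a 3).
So the only cell in row 3 that can hold 3 is row 3, column 4.
Therefore row 3, column 4 = 3.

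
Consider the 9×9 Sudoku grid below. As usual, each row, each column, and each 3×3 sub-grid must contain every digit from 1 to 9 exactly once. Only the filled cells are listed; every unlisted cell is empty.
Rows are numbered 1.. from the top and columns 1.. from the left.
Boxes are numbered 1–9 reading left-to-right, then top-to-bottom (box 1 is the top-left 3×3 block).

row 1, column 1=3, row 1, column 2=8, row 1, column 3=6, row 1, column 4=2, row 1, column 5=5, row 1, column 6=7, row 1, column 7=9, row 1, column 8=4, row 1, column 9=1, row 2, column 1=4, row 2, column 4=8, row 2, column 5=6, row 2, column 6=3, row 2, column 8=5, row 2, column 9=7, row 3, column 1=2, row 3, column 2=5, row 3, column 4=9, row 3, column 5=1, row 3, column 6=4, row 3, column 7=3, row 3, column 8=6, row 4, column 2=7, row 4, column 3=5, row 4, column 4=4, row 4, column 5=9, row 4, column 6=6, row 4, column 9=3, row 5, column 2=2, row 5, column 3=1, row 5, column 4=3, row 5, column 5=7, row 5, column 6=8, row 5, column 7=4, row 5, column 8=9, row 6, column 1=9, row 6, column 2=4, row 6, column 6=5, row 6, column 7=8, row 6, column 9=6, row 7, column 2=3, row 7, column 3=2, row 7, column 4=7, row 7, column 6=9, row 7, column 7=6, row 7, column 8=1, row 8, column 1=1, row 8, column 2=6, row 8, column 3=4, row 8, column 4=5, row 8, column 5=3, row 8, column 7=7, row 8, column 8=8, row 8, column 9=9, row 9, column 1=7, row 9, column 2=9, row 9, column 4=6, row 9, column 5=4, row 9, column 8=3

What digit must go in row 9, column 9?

2

Cell row 9, column 9 itself could take any of {2, 5} by direct elimination.
Consider where 2 can go in column 9.
row 3, column 9 is out (row 3 already has a 2).
row 5, column 9 is out (row 5 already has a 2).
row 7, column 9 is out (row 7 already has a 2).
So the only cell in column 9 that can hold 2 is row 9, column 9.
Therefore row 9, column 9 = 2.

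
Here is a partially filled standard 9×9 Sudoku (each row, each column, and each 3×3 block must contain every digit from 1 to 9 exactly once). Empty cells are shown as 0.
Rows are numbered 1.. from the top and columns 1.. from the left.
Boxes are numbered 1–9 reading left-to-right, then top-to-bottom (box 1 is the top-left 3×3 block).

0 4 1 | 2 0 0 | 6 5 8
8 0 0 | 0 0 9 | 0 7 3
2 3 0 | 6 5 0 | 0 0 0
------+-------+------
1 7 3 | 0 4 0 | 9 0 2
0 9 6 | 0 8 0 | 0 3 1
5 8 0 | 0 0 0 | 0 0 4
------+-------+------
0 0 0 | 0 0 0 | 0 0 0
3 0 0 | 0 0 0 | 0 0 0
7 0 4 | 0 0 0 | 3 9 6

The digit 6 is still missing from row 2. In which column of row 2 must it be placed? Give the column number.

2

Consider where 6 can go in row 2.
row 2, column 3 is out (column 3 already has a 6).
row 2, column 4 is out (column 4 already has a 6).
row 2, column 5 is out (box 2 already has a 6).
row 2, column 7 is out (column 7 already has a 6).
So the only cell in row 2 that can hold 6 is row 2, column 2.
That is column 2.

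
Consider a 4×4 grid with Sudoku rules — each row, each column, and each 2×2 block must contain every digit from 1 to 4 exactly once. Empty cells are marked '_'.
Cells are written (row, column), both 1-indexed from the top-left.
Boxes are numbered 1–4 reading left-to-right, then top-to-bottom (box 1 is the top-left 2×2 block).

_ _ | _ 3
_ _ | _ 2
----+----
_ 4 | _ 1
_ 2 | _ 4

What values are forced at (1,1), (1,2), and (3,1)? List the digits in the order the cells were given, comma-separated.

For (1,1):
  Consider where 2 can go in row 1.
  (1,2) is out (column 2 already has a 2).
  (1,3) is out (box 2 already has a 2).
  So the only cell in row 1 that can hold 2 is (1,1).
  So (1,1) = 2.
For (1,2):
  Row 1 already contains {3}.
  Column 2 already contains {2, 4}.
  Its 2×2 block (box 1) already contains {}.
  The only value from 1–4 not eliminated is 1, so (1,2) = 1.
For (3,1):
  Row 3 already contains {1, 4}.
  Column 1 already contains {}.
  Its 2×2 block (box 3) already contains {2, 4}.
  The only value from 1–4 not eliminated is 3, so (3,1) = 3.

2,1,3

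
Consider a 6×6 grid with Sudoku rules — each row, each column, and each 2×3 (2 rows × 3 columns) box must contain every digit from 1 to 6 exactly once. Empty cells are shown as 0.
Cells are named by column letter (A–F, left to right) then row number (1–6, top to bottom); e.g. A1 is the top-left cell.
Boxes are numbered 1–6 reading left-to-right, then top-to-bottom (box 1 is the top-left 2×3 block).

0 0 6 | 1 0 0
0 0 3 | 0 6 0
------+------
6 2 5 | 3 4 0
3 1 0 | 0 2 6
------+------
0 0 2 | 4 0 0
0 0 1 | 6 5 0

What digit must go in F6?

2

Cell F6 itself could take any of {2, 3} by direct elimination.
Consider where 2 can go in box 6.
E5 is out (row 5 already has a 2).
F5 is out (row 5 already has a 2).
So the only cell in box 6 that can hold 2 is F6.
Therefore F6 = 2.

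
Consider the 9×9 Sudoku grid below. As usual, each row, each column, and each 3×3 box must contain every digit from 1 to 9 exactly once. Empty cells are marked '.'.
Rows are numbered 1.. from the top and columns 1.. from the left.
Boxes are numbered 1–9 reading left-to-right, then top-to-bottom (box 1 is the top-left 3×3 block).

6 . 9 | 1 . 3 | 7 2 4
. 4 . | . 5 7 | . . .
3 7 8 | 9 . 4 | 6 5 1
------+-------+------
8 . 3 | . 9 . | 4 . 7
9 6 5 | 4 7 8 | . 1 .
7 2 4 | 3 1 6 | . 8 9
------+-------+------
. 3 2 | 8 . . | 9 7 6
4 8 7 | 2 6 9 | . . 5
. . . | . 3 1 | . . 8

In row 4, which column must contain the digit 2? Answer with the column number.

6

Consider where 2 can go in row 4.
row 4, column 2 is out (column 2 already has a 2).
row 4, column 4 is out (column 4 already has a 2).
row 4, column 8 is out (column 8 already has a 2).
So the only cell in row 4 that can hold 2 is row 4, column 6.
That is column 6.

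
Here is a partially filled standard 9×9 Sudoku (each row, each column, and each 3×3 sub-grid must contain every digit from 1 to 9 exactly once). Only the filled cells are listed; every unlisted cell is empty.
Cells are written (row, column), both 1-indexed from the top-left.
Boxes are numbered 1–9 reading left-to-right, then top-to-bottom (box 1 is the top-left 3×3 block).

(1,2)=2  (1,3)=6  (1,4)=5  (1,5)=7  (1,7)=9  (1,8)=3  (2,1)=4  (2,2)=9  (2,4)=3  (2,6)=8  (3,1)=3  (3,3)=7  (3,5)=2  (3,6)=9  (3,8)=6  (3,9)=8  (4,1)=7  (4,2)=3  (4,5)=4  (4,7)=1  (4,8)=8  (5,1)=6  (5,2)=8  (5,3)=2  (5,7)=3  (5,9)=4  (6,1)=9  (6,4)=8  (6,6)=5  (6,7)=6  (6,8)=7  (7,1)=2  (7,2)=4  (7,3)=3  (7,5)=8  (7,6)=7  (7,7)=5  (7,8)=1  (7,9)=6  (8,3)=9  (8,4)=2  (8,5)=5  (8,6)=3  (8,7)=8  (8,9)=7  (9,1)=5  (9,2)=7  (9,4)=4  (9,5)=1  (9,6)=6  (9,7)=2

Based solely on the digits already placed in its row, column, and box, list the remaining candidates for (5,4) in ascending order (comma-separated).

Row 5 already contains {2, 3, 4, 6, 8}.
Column 4 already contains {2, 3, 4, 5, 8}.
Its 3×3 block (box 5) already contains {4, 5, 8}.
Removing those from 1–9 leaves {1, 7, 9} as the candidates for (5,4).

1,7,9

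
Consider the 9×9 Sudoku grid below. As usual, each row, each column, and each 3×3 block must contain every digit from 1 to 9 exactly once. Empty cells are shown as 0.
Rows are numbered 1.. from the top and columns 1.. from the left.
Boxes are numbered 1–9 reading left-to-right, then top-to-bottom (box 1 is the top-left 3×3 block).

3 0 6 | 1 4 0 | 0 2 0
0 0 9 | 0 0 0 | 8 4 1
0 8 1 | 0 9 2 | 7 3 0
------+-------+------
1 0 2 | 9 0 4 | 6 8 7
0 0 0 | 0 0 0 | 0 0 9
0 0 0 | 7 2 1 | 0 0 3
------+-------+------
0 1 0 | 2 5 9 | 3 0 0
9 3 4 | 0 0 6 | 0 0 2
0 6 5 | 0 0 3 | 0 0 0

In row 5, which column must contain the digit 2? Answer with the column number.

Consider where 2 can go in row 5.
row 5, column 1 is out (box 4 already has a 2). row 5, column 2 is out (box 4 already has a 2). row 5, column 3 is out (column 3 already has a 2). row 5, column 4 is out (column 4 already has a 2). The remaining empty cells in row 5 are similarly blocked.
So the only cell in row 5 that can hold 2 is row 5, column 7.
That is column 7.

7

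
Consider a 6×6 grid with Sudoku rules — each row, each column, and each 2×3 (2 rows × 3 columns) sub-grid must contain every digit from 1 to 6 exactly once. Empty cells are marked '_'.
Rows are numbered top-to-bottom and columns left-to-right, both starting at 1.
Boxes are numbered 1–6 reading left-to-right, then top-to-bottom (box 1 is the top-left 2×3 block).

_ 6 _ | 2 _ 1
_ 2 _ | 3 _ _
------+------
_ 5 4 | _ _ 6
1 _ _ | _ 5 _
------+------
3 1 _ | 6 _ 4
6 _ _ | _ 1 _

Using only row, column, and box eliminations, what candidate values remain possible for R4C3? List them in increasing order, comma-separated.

2,3,6

Row 4 already contains {1, 5}.
Column 3 already contains {4}.
Its 2×3 block (box 3) already contains {1, 4, 5}.
Removing those from 1–6 leaves {2, 3, 6} as the candidates for R4C3.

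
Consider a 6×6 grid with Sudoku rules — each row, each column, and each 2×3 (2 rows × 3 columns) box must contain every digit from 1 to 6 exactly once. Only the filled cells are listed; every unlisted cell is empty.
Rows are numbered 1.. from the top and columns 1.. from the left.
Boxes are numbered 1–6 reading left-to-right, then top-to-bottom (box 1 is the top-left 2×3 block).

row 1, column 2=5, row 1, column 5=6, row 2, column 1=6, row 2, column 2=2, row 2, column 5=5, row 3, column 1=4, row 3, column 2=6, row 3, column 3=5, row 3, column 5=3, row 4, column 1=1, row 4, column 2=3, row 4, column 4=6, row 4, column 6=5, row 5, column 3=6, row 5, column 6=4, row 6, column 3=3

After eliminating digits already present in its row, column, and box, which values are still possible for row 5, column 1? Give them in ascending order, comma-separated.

2,5

Row 5 already contains {4, 6}.
Column 1 already contains {1, 4, 6}.
Its 2×3 block (box 5) already contains {3, 6}.
Removing those from 1–6 leaves {2, 5} as the candidates for row 5, column 1.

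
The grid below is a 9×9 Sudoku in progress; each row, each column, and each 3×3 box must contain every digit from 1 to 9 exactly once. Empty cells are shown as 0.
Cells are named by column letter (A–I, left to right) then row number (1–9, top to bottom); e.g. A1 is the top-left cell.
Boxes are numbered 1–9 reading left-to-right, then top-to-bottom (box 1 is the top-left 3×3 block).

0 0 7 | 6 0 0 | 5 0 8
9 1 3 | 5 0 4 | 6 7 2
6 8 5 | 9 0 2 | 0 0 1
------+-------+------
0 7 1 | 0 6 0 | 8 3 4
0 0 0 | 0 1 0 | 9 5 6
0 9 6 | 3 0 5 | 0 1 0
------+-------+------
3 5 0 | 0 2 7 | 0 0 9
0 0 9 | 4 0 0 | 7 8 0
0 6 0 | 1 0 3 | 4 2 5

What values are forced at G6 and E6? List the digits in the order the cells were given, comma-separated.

For G6:
  Row 6 already contains {1, 3, 5, 6, 9}.
  Column G already contains {4, 5, 6, 7, 8, 9}.
  Its 3×3 block (box 6) already contains {1, 3, 4, 5, 6, 8, 9}.
  The only value from 1–9 not eliminated is 2, so G6 = 2.
For E6:
  Consider where 4 can go in box 5.
  D4 is out (row 4 already has a 4).
  F4 is out (row 4 already has a 4).
  D5 is out (column D already has a 4).
  F5 is out (column F already has a 4).
  So the only cell in box 5 that can hold 4 is E6.
  So E6 = 4.

2,4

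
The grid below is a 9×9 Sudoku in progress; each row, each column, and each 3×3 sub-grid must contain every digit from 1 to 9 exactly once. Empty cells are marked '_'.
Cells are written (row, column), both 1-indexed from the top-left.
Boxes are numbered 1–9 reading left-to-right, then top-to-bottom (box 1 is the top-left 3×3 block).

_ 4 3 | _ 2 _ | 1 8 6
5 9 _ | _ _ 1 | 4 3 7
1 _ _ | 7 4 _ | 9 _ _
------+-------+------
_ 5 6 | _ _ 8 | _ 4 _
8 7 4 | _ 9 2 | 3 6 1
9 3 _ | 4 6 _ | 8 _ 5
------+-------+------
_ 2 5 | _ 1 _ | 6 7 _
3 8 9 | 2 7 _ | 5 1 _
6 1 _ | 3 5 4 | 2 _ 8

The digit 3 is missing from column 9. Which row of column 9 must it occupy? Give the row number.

7

Consider where 3 can go in column 9.
(3,9) is out (box 3 already has a 3).
(4,9) is out (box 6 already has a 3).
(8,9) is out (row 8 already has a 3).
So the only cell in column 9 that can hold 3 is (7,9).
That is row 7.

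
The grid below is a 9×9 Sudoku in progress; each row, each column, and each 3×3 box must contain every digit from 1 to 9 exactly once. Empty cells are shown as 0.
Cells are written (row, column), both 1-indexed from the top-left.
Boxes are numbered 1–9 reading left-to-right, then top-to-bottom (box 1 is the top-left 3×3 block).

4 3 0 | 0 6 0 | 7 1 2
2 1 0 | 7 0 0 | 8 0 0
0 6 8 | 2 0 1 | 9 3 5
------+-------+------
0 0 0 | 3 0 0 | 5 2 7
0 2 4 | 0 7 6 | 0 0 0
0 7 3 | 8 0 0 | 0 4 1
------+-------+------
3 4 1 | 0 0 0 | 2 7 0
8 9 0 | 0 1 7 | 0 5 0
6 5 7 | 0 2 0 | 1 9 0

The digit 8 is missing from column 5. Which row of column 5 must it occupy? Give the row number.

7

Consider where 8 can go in column 5.
(2,5) is out (row 2 already has a 8).
(3,5) is out (row 3 already has a 8).
(4,5) is out (box 5 already has a 8).
(6,5) is out (row 6 already has a 8).
So the only cell in column 5 that can hold 8 is (7,5).
That is row 7.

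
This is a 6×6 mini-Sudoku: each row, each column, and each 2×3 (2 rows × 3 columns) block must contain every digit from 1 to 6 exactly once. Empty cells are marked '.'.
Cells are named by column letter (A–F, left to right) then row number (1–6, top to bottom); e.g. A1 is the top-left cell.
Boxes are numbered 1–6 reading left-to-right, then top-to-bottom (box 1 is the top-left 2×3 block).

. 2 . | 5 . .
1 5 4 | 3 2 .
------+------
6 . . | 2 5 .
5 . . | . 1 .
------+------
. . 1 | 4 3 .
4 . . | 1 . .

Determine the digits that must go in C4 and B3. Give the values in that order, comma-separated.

For C4:
  Consider where 2 can go in row 4.
  B4 is out (column B already has a 2).
  D4 is out (column D already has a 2).
  F4 is out (box 4 already has a 2).
  So the only cell in row 4 that can hold 2 is C4.
  So C4 = 2.
For B3:
  Consider where 1 can go in box 3.
  C3 is out (column C already has a 1).
  B4 is out (row 4 already has a 1).
  C4 is out (row 4 already has a 1).
  So the only cell in box 3 that can hold 1 is B3.
  So B3 = 1.

2,1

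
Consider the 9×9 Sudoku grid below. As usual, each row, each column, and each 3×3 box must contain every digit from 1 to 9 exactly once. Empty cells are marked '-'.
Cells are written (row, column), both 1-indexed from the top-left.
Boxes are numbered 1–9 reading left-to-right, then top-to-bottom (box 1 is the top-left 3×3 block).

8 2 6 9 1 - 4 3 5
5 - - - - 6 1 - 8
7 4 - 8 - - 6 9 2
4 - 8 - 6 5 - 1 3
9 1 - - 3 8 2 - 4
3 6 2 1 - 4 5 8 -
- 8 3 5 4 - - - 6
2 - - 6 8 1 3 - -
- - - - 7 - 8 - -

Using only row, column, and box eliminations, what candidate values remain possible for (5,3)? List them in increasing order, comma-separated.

Row 5 already contains {1, 2, 3, 4, 8, 9}.
Column 3 already contains {2, 3, 6, 8}.
Its 3×3 block (box 4) already contains {1, 2, 3, 4, 6, 8, 9}.
Removing those from 1–9 leaves {5, 7} as the candidates for (5,3).

5,7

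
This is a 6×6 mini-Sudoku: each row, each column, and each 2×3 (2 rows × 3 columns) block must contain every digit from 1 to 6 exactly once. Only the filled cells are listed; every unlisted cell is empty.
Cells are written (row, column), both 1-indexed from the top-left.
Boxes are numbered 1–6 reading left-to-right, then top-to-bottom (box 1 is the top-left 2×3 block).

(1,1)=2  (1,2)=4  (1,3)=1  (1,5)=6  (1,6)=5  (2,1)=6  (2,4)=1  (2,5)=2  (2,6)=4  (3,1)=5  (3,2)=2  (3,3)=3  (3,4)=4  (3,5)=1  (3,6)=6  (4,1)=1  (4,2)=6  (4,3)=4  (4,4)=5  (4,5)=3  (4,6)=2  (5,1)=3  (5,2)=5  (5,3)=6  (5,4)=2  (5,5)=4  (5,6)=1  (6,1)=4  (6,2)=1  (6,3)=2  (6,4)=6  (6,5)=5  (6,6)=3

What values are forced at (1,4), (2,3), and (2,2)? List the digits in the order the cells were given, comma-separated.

For (1,4):
  Row 1 already contains {1, 2, 4, 5, 6}.
  Column 4 already contains {1, 2, 4, 5, 6}.
  Its 2×3 block (box 2) already contains {1, 2, 4, 5, 6}.
  The only value from 1–6 not eliminated is 3, so (1,4) = 3.
For (2,3):
  Row 2 already contains {1, 2, 4, 6}.
  Column 3 already contains {1, 2, 3, 4, 6}.
  Its 2×3 block (box 1) already contains {1, 2, 4, 6}.
  The only value from 1–6 not eliminated is 5, so (2,3) = 5.
For (2,2):
  Row 2 already contains {1, 2, 4, 6}.
  Column 2 already contains {1, 2, 4, 5, 6}.
  Its 2×3 block (box 1) already contains {1, 2, 4, 6}.
  The only value from 1–6 not eliminated is 3, so (2,2) = 3.

3,5,3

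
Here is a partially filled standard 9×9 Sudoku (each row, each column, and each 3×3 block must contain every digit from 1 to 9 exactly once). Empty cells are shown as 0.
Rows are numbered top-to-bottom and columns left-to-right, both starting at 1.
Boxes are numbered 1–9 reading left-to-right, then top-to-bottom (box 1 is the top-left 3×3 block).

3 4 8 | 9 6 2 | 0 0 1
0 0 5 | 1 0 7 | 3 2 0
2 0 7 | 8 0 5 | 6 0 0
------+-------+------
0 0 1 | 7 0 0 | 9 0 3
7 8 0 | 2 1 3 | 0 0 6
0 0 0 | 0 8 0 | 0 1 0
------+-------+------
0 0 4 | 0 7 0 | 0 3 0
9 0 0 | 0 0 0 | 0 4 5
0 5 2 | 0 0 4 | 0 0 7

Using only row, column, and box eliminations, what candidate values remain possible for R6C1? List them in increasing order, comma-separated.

4,5,6

Row 6 already contains {1, 8}.
Column 1 already contains {2, 3, 7, 9}.
Its 3×3 block (box 4) already contains {1, 7, 8}.
Removing those from 1–9 leaves {4, 5, 6} as the candidates for R6C1.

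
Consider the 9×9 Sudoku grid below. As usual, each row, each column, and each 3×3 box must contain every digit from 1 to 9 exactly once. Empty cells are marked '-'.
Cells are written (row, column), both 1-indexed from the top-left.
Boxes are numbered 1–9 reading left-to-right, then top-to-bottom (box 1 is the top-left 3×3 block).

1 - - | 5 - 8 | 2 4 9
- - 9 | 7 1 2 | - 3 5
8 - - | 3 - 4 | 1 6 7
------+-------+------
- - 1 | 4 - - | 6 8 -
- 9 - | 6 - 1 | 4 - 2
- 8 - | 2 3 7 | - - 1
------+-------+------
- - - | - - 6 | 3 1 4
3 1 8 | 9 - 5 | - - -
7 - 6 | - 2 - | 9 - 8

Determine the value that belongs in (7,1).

Cell (7,1) itself could take any of {2, 5, 9} by direct elimination.
Consider where 9 can go in box 7.
(7,2) is out (column 2 already has a 9).
(7,3) is out (column 3 already has a 9).
(9,2) is out (row 9 already has a 9).
So the only cell in box 7 that can hold 9 is (7,1).
Therefore (7,1) = 9.

9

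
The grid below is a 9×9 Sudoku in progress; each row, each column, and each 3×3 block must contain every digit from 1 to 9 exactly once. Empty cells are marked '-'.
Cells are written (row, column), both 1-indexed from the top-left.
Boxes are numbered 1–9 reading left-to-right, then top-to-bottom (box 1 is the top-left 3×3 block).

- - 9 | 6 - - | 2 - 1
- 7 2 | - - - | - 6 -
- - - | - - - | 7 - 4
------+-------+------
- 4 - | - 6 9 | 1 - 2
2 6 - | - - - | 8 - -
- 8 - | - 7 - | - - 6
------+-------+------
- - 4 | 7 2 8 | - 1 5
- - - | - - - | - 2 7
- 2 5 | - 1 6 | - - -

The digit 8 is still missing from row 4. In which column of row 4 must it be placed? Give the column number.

4

Consider where 8 can go in row 4.
(4,1) is out (box 4 already has a 8).
(4,3) is out (box 4 already has a 8).
(4,8) is out (box 6 already has a 8).
So the only cell in row 4 that can hold 8 is (4,4).
That is column 4.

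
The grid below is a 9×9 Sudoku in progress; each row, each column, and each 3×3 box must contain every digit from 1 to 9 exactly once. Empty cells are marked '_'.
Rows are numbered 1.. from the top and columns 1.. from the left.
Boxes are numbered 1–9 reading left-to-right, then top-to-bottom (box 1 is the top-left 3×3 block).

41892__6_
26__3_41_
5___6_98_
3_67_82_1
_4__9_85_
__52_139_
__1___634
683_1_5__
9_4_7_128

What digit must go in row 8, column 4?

Row 8 already contains {1, 3, 5, 6, 8}.
Column 4 already contains {2, 7, 9}.
Its 3×3 block (box 8) already contains {1, 7}.
The only value from 1–9 not eliminated is 4, so row 8, column 4 = 4.

4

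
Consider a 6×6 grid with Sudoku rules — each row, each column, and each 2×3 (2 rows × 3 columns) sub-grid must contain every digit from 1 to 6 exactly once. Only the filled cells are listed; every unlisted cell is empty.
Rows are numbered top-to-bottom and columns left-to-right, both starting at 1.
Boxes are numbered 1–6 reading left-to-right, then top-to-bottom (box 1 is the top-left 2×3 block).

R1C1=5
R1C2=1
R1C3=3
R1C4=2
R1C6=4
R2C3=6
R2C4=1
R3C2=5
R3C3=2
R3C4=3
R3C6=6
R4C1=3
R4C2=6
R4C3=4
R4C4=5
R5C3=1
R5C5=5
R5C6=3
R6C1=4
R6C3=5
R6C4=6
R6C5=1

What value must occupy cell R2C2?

Cell R2C2 itself could take any of {2, 4} by direct elimination.
Consider where 4 can go in column 2.
R5C2 is out (box 5 already has a 4).
R6C2 is out (row 6 already has a 4).
So the only cell in column 2 that can hold 4 is R2C2.
Therefore R2C2 = 4.

4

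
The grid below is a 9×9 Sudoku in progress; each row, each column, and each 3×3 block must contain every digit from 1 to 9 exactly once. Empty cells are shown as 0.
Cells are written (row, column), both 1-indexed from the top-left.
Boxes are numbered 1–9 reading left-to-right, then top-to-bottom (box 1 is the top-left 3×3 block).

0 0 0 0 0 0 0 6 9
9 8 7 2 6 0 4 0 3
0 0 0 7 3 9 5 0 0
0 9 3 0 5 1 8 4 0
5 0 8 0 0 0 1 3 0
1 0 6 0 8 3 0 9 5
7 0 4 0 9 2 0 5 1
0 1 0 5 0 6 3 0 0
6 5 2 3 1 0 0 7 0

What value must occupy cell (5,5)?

Cell (5,5) itself could take any of {2, 4, 7} by direct elimination.
Consider where 2 can go in box 5.
(4,4) is out (column 4 already has a 2).
(5,4) is out (column 4 already has a 2).
(5,6) is out (column 6 already has a 2).
(6,4) is out (column 4 already has a 2).
So the only cell in box 5 that can hold 2 is (5,5).
Therefore (5,5) = 2.

2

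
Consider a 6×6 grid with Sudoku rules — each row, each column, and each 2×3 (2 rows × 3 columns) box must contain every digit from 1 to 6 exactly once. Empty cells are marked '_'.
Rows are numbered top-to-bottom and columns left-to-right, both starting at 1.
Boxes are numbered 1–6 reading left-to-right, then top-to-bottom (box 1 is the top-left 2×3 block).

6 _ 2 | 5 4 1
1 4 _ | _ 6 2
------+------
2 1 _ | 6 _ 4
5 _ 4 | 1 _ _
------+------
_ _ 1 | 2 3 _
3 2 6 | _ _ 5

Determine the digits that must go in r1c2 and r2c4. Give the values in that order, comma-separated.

For r1c2:
  Row 1 already contains {1, 2, 4, 5, 6}.
  Column 2 already contains {1, 2, 4}.
  Its 2×3 block (box 1) already contains {1, 2, 4, 6}.
  The only value from 1–6 not eliminated is 3, so r1c2 = 3.
For r2c4:
  Row 2 already contains {1, 2, 4, 6}.
  Column 4 already contains {1, 2, 5, 6}.
  Its 2×3 block (box 2) already contains {1, 2, 4, 5, 6}.
  The only value from 1–6 not eliminated is 3, so r2c4 = 3.

3,3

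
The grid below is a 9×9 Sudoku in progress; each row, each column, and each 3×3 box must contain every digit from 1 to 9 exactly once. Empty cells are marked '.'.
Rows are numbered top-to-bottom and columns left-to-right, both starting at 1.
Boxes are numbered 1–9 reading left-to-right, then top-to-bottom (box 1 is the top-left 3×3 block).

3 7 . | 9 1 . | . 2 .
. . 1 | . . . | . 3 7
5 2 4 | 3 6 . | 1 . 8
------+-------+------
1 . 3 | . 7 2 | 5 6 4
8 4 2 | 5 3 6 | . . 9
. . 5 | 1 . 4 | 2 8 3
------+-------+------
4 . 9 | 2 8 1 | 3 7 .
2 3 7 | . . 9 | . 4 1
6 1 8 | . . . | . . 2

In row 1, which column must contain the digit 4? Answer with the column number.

7

Consider where 4 can go in row 1.
r1c3 is out (column 3 already has a 4).
r1c6 is out (column 6 already has a 4).
r1c9 is out (column 9 already has a 4).
So the only cell in row 1 that can hold 4 is r1c7.
That is column 7.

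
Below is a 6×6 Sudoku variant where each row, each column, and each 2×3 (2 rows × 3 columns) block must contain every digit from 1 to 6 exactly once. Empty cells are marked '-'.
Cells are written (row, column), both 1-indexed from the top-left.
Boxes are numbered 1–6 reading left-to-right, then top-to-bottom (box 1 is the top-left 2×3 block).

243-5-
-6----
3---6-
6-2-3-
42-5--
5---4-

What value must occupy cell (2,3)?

5

Cell (2,3) itself could take any of {1, 5} by direct elimination.
Consider where 5 can go in row 2.
(2,1) is out (column 1 already has a 5).
(2,4) is out (column 4 already has a 5).
(2,5) is out (column 5 already has a 5).
(2,6) is out (box 2 already has a 5).
So the only cell in row 2 that can hold 5 is (2,3).
Therefore (2,3) = 5.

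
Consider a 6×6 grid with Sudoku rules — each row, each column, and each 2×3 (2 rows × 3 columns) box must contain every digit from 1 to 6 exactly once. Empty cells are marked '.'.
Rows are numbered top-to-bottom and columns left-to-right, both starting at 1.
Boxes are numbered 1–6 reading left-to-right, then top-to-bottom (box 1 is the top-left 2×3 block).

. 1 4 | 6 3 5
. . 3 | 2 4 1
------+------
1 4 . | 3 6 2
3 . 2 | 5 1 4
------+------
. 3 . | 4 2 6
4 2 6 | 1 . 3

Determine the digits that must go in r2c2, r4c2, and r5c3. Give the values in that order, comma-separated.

For r2c2:
  Consider where 5 can go in column 2.
  r4c2 is out (row 4 already has a 5).
  So the only cell in column 2 that can hold 5 is r2c2.
  So r2c2 = 5.
For r4c2:
  Row 4 already contains {1, 2, 3, 4, 5}.
  Column 2 already contains {1, 2, 3, 4}.
  Its 2×3 block (box 3) already contains {1, 2, 3, 4}.
  The only value from 1–6 not eliminated is 6, so r4c2 = 6.
For r5c3:
  Consider where 1 can go in row 5.
  r5c1 is out (column 1 already has a 1).
  So the only cell in row 5 that can hold 1 is r5c3.
  So r5c3 = 1.

5,6,1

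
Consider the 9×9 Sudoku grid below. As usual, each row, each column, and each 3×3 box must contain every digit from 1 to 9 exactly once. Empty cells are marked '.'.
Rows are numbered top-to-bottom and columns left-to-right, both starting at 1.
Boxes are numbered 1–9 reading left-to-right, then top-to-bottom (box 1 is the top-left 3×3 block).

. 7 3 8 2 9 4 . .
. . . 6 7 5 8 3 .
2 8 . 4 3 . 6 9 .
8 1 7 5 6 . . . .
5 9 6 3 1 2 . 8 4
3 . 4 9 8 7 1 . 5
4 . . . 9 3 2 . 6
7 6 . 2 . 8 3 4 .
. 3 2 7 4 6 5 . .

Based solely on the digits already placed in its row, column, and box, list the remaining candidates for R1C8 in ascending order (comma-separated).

Row 1 already contains {2, 3, 4, 7, 8, 9}.
Column 8 already contains {3, 4, 8, 9}.
Its 3×3 block (box 3) already contains {3, 4, 6, 8, 9}.
Removing those from 1–9 leaves {1, 5} as the candidates for R1C8.

1,5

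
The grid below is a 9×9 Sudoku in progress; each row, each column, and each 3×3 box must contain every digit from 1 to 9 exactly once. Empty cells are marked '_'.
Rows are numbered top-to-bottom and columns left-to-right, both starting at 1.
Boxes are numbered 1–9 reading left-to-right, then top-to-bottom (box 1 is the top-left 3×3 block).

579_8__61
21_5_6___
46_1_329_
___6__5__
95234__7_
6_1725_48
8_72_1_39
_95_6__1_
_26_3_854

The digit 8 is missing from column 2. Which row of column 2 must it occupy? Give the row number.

Consider where 8 can go in column 2.
R6C2 is out (row 6 already has a 8).
R7C2 is out (row 7 already has a 8).
So the only cell in column 2 that can hold 8 is R4C2.
That is row 4.

4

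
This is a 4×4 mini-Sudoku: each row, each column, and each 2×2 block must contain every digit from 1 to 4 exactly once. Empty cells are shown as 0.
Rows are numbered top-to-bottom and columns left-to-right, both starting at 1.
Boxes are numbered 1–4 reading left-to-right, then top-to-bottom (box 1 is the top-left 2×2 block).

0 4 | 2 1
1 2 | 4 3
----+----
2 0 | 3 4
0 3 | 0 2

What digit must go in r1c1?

3

Row 1 already contains {1, 2, 4}.
Column 1 already contains {1, 2}.
Its 2×2 block (box 1) already contains {1, 2, 4}.
The only value from 1–4 not eliminated is 3, so r1c1 = 3.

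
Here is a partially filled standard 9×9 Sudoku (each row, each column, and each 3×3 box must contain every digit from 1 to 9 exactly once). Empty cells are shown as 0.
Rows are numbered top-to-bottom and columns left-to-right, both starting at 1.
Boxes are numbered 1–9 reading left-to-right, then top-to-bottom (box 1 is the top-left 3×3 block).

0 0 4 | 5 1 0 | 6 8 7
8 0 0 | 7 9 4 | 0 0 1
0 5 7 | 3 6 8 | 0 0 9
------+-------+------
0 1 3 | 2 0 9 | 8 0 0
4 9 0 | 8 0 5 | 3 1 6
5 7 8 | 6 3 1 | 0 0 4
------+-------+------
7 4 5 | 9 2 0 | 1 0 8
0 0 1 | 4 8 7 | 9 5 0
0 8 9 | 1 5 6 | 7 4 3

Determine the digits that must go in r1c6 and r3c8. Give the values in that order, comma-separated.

2,2

For r1c6:
  Row 1 already contains {1, 4, 5, 6, 7, 8}.
  Column 6 already contains {1, 4, 5, 6, 7, 8, 9}.
  Its 3×3 block (box 2) already contains {1, 3, 4, 5, 6, 7, 8, 9}.
  The only value from 1–9 not eliminated is 2, so r1c6 = 2.
For r3c8:
  Row 3 already contains {3, 5, 6, 7, 8, 9}.
  Column 8 already contains {1, 4, 5, 8}.
  Its 3×3 block (box 3) already contains {1, 6, 7, 8, 9}.
  The only value from 1–9 not eliminated is 2, so r3c8 = 2.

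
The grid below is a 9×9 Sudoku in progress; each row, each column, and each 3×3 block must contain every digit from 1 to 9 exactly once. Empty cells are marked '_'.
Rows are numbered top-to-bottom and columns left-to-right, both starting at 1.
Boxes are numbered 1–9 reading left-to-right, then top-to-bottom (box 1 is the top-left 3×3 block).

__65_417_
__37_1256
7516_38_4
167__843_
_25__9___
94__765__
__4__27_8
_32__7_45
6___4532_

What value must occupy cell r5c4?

Cell r5c4 itself could take any of {1, 3, 4} by direct elimination.
Consider where 4 can go in box 5.
r4c4 is out (row 4 already has a 4).
r4c5 is out (row 4 already has a 4).
r5c5 is out (column 5 already has a 4).
r6c4 is out (row 6 already has a 4).
So the only cell in box 5 that can hold 4 is r5c4.
Therefore r5c4 = 4.

4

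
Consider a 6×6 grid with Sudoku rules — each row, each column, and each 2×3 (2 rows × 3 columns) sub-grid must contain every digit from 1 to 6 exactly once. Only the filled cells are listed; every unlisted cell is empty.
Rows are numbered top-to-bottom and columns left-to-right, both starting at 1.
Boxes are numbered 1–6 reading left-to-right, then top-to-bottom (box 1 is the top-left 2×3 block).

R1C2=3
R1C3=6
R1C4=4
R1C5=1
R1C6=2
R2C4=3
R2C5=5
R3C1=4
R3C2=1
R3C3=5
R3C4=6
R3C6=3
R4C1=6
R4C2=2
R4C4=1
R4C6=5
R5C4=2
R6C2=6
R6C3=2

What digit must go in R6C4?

5

Row 6 already contains {2, 6}.
Column 4 already contains {1, 2, 3, 4, 6}.
Its 2×3 block (box 6) already contains {2}.
The only value from 1–6 not eliminated is 5, so R6C4 = 5.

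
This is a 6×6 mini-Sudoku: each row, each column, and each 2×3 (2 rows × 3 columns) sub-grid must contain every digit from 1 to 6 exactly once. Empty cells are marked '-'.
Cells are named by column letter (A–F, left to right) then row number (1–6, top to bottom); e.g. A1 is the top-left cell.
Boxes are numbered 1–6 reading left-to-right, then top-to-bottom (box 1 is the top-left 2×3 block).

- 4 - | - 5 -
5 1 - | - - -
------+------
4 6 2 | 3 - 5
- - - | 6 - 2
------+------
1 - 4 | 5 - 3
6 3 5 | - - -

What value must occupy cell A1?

2

Cell A1 itself could take any of {2, 3} by direct elimination.
Consider where 2 can go in column A.
A4 is out (row 4 already has a 2).
So the only cell in column A that can hold 2 is A1.
Therefore A1 = 2.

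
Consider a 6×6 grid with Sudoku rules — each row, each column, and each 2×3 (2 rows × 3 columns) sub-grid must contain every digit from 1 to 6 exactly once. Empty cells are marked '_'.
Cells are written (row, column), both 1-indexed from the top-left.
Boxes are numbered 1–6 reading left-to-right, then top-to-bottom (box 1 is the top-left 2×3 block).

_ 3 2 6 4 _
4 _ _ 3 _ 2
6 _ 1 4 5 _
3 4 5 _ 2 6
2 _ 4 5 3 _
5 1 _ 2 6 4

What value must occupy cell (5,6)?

1

Row 5 already contains {2, 3, 4, 5}.
Column 6 already contains {2, 4, 6}.
Its 2×3 block (box 6) already contains {2, 3, 4, 5, 6}.
The only value from 1–6 not eliminated is 1, so (5,6) = 1.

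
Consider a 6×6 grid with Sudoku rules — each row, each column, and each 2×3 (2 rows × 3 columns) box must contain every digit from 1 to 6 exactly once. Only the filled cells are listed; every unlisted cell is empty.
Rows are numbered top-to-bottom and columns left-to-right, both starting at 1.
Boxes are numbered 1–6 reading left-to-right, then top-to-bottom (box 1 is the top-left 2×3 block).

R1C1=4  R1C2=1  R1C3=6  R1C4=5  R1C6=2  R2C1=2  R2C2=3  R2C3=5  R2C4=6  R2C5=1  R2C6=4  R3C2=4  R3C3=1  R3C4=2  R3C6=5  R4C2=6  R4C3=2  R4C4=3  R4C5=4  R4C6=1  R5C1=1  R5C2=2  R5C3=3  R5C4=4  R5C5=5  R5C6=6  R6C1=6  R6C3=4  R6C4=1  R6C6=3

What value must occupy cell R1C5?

Row 1 already contains {1, 2, 4, 5, 6}.
Column 5 already contains {1, 4, 5}.
Its 2×3 block (box 2) already contains {1, 2, 4, 5, 6}.
The only value from 1–6 not eliminated is 3, so R1C5 = 3.

3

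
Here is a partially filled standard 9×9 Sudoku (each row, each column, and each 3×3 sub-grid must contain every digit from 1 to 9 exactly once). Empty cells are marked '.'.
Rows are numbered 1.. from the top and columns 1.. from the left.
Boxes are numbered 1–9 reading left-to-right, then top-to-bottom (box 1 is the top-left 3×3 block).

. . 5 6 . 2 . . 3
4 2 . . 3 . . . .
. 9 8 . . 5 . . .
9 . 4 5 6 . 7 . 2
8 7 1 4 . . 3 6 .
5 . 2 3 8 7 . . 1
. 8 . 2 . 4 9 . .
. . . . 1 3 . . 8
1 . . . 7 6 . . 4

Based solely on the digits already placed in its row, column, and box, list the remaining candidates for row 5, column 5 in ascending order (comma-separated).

2,9

Row 5 already contains {1, 3, 4, 6, 7, 8}.
Column 5 already contains {1, 3, 6, 7, 8}.
Its 3×3 block (box 5) already contains {3, 4, 5, 6, 7, 8}.
Removing those from 1–9 leaves {2, 9} as the candidates for row 5, column 5.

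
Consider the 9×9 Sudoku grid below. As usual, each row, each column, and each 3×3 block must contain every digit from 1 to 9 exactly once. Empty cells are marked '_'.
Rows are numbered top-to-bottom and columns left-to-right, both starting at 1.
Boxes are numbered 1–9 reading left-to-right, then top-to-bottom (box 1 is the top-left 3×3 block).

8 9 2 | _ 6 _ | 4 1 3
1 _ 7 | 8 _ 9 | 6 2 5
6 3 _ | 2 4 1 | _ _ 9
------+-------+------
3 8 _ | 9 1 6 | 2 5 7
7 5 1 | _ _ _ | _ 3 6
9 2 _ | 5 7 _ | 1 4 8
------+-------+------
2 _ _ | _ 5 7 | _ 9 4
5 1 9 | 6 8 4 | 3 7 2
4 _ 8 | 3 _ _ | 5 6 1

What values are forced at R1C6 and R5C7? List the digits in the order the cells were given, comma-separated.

For R1C6:
  Row 1 already contains {1, 2, 3, 4, 6, 8, 9}.
  Column 6 already contains {1, 4, 6, 7, 9}.
  Its 3×3 block (box 2) already contains {1, 2, 4, 6, 8, 9}.
  The only value from 1–9 not eliminated is 5, so R1C6 = 5.
For R5C7:
  Row 5 already contains {1, 3, 5, 6, 7}.
  Column 7 already contains {1, 2, 3, 4, 5, 6}.
  Its 3×3 block (box 6) already contains {1, 2, 3, 4, 5, 6, 7, 8}.
  The only value from 1–9 not eliminated is 9, so R5C7 = 9.

5,9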